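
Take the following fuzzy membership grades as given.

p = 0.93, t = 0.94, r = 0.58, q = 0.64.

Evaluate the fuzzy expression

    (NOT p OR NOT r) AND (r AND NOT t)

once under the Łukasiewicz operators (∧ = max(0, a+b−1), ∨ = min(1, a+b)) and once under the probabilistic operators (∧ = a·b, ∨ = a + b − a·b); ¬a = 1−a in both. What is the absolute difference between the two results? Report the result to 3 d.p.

Under Łukasiewicz:
  NOT p = 1 − 0.93 = 0.07
  NOT r = 1 − 0.58 = 0.42
  NOT p OR NOT r = min(1, a+b) on (0.07, 0.42) = 0.49
  NOT t = 1 − 0.94 = 0.06
  r AND NOT t = max(0, a+b−1) on (0.58, 0.06) = 0.00
  (NOT p OR NOT r) AND (r AND NOT t) = max(0, a+b−1) on (0.49, 0.00) = 0.00
  → value = 0.0000
Under probabilistic:
  NOT p = 1 − 0.9300 = 0.0700
  NOT r = 1 − 0.5800 = 0.4200
  NOT p OR NOT r = a + b − a·b on (0.0700, 0.4200) = 0.4606
  NOT t = 1 − 0.9400 = 0.0600
  r AND NOT t = a·b on (0.5800, 0.0600) = 0.0348
  (NOT p OR NOT r) AND (r AND NOT t) = a·b on (0.4606, 0.0348) = 0.0160
  → value = 0.0160
|0.0000 − 0.0160| = 0.016

0.016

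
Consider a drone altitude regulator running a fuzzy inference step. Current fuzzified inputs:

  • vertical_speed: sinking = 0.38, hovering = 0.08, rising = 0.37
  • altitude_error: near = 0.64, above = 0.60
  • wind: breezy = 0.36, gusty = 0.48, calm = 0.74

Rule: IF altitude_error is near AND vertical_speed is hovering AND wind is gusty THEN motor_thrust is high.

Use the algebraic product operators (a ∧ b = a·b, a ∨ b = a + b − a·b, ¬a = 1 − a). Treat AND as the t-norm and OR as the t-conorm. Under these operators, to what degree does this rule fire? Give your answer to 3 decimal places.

firing strength: near=0.64, hovering=0.08, gusty=0.48; AND[a·b] → w = 0.0246

0.025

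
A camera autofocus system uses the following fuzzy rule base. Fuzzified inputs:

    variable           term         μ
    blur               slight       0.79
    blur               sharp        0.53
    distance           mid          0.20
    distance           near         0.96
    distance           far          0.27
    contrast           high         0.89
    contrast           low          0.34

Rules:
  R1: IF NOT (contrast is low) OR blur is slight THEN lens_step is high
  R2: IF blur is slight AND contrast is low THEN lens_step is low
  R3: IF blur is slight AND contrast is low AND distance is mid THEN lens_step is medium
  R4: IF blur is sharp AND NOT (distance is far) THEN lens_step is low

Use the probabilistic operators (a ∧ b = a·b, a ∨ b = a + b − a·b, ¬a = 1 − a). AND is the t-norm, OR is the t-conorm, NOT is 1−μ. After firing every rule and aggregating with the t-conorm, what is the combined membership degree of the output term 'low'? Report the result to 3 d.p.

0.552

R1: ¬low=1−0.34=0.66, slight=0.79; OR[a + b − a·b] → w = 0.9286
R2: slight=0.79, low=0.34; AND[a·b] → w = 0.2686
R3: slight=0.79, low=0.34, mid=0.20; AND[a·b] → w = 0.0537
R4: sharp=0.53, ¬far=1−0.27=0.73; AND[a·b] → w = 0.3869
Rules with consequent 'low': {R2, R4} → strengths 0.2686, 0.3869
Aggregate via t-conorm [a + b − a·b]: 0.5516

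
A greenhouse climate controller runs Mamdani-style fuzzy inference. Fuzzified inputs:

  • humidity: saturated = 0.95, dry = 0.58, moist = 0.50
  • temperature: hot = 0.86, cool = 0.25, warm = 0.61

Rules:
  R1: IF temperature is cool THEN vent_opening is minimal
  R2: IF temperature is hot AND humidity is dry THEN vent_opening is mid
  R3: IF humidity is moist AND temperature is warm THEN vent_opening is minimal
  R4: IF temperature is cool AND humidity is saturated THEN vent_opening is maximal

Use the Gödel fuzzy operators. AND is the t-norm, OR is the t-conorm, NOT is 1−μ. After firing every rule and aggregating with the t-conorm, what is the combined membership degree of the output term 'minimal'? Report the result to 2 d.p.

0.50

R1: cool=0.25 → w = 0.25
R2: hot=0.86, dry=0.58; AND[min(a, b)] → w = 0.58
R3: moist=0.50, warm=0.61; AND[min(a, b)] → w = 0.50
R4: cool=0.25, saturated=0.95; AND[min(a, b)] → w = 0.25
Rules with consequent 'minimal': {R1, R3} → strengths 0.25, 0.50
Aggregate via t-conorm [max(a, b)]: 0.50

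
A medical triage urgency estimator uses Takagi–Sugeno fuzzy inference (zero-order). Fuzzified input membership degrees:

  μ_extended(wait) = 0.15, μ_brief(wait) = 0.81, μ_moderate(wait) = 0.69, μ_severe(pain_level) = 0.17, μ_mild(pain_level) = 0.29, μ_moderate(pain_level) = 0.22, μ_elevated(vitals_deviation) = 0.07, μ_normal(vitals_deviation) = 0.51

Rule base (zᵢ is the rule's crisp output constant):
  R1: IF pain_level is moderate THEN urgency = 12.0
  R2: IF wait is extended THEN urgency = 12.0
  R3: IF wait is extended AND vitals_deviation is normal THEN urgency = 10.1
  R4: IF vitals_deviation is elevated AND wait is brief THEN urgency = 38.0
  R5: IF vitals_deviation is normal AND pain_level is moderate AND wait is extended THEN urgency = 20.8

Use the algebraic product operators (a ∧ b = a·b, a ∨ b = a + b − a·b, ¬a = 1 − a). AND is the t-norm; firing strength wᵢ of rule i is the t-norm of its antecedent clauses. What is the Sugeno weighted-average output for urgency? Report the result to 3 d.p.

14.840

R1 (z=12.0): moderate=0.22 → w = 0.2200
R2 (z=12.0): extended=0.15 → w = 0.1500
R3 (z=10.1): extended=0.15, normal=0.51; AND[a·b] → w = 0.0765
R4 (z=38.0): elevated=0.07, brief=0.81; AND[a·b] → w = 0.0567
R5 (z=20.8): normal=0.51, moderate=0.22, extended=0.15; AND[a·b] → w = 0.0168
Weighted average = (0.2200·12.0 + 0.1500·12.0 + 0.0765·10.1 + 0.0567·38.0 + 0.0168·20.8) / (0.2200 + 0.1500 + 0.0765 + 0.0567 + 0.0168)
  = 7.7173 / 0.5200 = 14.840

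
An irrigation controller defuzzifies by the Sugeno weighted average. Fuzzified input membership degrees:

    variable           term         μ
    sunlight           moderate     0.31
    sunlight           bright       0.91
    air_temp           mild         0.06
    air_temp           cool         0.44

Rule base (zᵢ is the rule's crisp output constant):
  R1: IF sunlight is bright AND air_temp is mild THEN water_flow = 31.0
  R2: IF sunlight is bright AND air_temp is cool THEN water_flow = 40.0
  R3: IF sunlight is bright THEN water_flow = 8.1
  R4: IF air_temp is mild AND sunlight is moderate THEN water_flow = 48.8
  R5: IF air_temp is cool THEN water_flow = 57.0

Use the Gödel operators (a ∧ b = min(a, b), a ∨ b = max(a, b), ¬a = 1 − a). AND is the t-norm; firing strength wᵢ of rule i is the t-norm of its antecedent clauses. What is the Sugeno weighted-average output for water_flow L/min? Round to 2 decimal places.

R1 (z=31.0): bright=0.91, mild=0.06; AND[min(a, b)] → w = 0.06
R2 (z=40.0): bright=0.91, cool=0.44; AND[min(a, b)] → w = 0.44
R3 (z=8.1): bright=0.91 → w = 0.91
R4 (z=48.8): mild=0.06, moderate=0.31; AND[min(a, b)] → w = 0.06
R5 (z=57.0): cool=0.44 → w = 0.44
Weighted average = (0.06·31.0 + 0.44·40.0 + 0.91·8.1 + 0.06·48.8 + 0.44·57.0) / (0.06 + 0.44 + 0.91 + 0.06 + 0.44)
  = 54.8390 / 1.9100 = 28.71

28.71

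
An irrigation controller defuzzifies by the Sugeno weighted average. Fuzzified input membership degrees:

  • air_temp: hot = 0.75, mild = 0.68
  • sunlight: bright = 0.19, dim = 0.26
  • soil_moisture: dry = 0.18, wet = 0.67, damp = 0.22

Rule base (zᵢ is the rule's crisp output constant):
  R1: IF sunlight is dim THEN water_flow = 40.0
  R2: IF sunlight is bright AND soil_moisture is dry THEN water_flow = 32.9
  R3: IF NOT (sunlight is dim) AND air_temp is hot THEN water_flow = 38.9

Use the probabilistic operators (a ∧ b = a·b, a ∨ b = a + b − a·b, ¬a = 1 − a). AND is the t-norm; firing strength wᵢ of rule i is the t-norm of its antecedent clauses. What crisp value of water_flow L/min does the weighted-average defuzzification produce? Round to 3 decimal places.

R1 (z=40.0): dim=0.26 → w = 0.2600
R2 (z=32.9): bright=0.19, dry=0.18; AND[a·b] → w = 0.0342
R3 (z=38.9): ¬dim=1−0.26=0.74, hot=0.75; AND[a·b] → w = 0.5550
Weighted average = (0.2600·40.0 + 0.0342·32.9 + 0.5550·38.9) / (0.2600 + 0.0342 + 0.5550)
  = 33.1147 / 0.8492 = 38.995

38.995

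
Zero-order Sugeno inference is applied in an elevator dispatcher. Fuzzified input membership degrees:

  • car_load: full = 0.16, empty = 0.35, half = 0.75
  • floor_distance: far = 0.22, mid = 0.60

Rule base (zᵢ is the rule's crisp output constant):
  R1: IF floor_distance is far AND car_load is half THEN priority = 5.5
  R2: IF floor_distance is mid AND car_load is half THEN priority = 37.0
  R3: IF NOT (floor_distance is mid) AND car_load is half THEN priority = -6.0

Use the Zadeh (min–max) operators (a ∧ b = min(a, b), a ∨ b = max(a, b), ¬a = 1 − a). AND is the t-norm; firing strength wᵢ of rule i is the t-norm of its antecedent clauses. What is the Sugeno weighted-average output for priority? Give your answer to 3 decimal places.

17.221

R1 (z=5.5): far=0.22, half=0.75; AND[min(a, b)] → w = 0.22
R2 (z=37.0): mid=0.60, half=0.75; AND[min(a, b)] → w = 0.60
R3 (z=-6.0): ¬mid=1−0.60=0.40, half=0.75; AND[min(a, b)] → w = 0.40
Weighted average = (0.22·5.5 + 0.60·37.0 + 0.40·-6.0) / (0.22 + 0.60 + 0.40)
  = 21.0100 / 1.2200 = 17.221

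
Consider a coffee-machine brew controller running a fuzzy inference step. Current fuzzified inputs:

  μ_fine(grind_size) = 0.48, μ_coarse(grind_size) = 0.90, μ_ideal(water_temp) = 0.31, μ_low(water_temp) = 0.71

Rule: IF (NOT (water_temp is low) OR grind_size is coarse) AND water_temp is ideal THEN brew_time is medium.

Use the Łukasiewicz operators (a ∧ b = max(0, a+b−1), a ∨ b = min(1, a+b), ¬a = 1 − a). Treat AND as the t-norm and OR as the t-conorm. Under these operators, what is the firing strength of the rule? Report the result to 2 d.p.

0.31

firing strength: (¬low=1−0.71=0.29 OR coarse=0.90) = 1.00; AND[max(0, a+b−1)] with ideal=0.31 → w = 0.31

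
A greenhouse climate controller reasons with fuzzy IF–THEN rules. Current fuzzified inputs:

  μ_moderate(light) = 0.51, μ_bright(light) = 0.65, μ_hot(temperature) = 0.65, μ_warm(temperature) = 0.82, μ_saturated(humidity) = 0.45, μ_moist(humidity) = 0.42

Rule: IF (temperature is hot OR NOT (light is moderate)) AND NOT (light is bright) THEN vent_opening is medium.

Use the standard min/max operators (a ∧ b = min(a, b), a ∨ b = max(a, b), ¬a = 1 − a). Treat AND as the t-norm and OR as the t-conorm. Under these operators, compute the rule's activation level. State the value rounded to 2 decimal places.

0.35

firing strength: (hot=0.65 OR ¬moderate=1−0.51=0.49) = 0.65; AND[min(a, b)] with ¬bright=1−0.65=0.35 → w = 0.35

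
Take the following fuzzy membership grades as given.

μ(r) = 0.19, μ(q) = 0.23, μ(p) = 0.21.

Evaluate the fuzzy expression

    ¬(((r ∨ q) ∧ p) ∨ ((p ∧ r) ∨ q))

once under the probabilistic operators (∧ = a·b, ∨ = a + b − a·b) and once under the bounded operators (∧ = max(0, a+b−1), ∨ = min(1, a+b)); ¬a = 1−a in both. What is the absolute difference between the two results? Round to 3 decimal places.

0.089

Under probabilistic:
  r ∨ q = a + b − a·b on (0.1900, 0.2300) = 0.3763
  (r ∨ q) ∧ p = a·b on (0.3763, 0.2100) = 0.0790
  p ∧ r = a·b on (0.2100, 0.1900) = 0.0399
  (p ∧ r) ∨ q = a + b − a·b on (0.0399, 0.2300) = 0.2607
  ((r ∨ q) ∧ p) ∨ ((p ∧ r) ∨ q) = a + b − a·b on (0.0790, 0.2607) = 0.3191
  ¬(((r ∨ q) ∧ p) ∨ ((p ∧ r) ∨ q)) = 1 − 0.3191 = 0.6809
  → value = 0.6809
Under bounded:
  r ∨ q = min(1, a+b) on (0.19, 0.23) = 0.42
  (r ∨ q) ∧ p = max(0, a+b−1) on (0.42, 0.21) = 0.00
  p ∧ r = max(0, a+b−1) on (0.21, 0.19) = 0.00
  (p ∧ r) ∨ q = min(1, a+b) on (0.00, 0.23) = 0.23
  ((r ∨ q) ∧ p) ∨ ((p ∧ r) ∨ q) = min(1, a+b) on (0.00, 0.23) = 0.23
  ¬(((r ∨ q) ∧ p) ∨ ((p ∧ r) ∨ q)) = 1 − 0.23 = 0.77
  → value = 0.7700
|0.6809 − 0.7700| = 0.089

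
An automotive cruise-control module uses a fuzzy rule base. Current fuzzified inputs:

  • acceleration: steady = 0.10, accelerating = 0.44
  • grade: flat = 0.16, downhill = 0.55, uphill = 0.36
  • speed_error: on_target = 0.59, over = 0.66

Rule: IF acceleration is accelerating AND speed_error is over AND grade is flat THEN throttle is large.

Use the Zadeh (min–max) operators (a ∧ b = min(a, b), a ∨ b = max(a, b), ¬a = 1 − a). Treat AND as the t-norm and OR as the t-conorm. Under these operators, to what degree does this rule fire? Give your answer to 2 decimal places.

0.16

firing strength: accelerating=0.44, over=0.66, flat=0.16; AND[min(a, b)] → w = 0.16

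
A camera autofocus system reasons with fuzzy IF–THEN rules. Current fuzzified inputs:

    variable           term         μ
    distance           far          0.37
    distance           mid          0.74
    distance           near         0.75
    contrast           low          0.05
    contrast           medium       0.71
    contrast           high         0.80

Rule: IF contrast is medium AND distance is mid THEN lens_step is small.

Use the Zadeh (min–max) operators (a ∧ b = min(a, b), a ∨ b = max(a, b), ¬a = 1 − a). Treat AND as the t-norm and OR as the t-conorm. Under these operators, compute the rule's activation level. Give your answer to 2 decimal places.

firing strength: medium=0.71, mid=0.74; AND[min(a, b)] → w = 0.71

0.71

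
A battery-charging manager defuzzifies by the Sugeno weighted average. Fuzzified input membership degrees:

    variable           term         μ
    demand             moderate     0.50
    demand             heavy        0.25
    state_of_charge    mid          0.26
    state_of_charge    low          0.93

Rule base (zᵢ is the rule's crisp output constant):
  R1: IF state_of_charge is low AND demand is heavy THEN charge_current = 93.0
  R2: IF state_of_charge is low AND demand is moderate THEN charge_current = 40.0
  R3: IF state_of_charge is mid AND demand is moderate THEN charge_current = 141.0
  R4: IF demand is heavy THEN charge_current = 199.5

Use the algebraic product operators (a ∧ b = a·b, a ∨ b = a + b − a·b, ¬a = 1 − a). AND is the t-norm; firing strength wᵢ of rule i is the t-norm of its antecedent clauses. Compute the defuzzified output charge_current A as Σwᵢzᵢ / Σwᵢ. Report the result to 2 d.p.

R1 (z=93.0): low=0.93, heavy=0.25; AND[a·b] → w = 0.2325
R2 (z=40.0): low=0.93, moderate=0.50; AND[a·b] → w = 0.4650
R3 (z=141.0): mid=0.26, moderate=0.50; AND[a·b] → w = 0.1300
R4 (z=199.5): heavy=0.25 → w = 0.2500
Weighted average = (0.2325·93.0 + 0.4650·40.0 + 0.1300·141.0 + 0.2500·199.5) / (0.2325 + 0.4650 + 0.1300 + 0.2500)
  = 108.4275 / 1.0775 = 100.63

100.63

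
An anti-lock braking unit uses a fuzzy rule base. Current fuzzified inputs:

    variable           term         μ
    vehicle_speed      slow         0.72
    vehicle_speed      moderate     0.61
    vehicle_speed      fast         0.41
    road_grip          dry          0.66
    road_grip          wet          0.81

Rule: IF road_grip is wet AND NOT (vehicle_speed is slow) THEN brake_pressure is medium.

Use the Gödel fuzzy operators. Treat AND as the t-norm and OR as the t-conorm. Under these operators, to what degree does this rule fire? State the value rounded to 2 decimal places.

0.28

firing strength: wet=0.81, ¬slow=1−0.72=0.28; AND[min(a, b)] → w = 0.28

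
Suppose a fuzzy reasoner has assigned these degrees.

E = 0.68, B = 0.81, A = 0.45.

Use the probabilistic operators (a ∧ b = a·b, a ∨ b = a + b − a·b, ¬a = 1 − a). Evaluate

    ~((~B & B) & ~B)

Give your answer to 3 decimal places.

~B = 1 − 0.8100 = 0.1900
~B & B = a·b on (0.1900, 0.8100) = 0.1539
~B = 1 − 0.8100 = 0.1900
(~B & B) & ~B = a·b on (0.1539, 0.1900) = 0.0292
~((~B & B) & ~B) = 1 − 0.0292 = 0.9708

0.971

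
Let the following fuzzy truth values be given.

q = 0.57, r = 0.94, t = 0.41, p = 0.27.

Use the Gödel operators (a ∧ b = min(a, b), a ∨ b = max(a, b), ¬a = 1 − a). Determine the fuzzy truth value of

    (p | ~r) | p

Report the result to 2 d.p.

~r = 1 − 0.94 = 0.06
p | ~r = max(a, b) on (0.27, 0.06) = 0.27
(p | ~r) | p = max(a, b) on (0.27, 0.27) = 0.27

0.27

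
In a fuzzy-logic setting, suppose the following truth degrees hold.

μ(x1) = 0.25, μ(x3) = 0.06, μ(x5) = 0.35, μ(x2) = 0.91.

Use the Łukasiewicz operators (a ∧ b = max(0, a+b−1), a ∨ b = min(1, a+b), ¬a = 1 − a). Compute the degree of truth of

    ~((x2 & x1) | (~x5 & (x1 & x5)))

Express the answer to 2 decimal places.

0.84

x2 & x1 = max(0, a+b−1) on (0.91, 0.25) = 0.16
~x5 = 1 − 0.35 = 0.65
x1 & x5 = max(0, a+b−1) on (0.25, 0.35) = 0.00
~x5 & (x1 & x5) = max(0, a+b−1) on (0.65, 0.00) = 0.00
(x2 & x1) | (~x5 & (x1 & x5)) = min(1, a+b) on (0.16, 0.00) = 0.16
~((x2 & x1) | (~x5 & (x1 & x5))) = 1 − 0.16 = 0.84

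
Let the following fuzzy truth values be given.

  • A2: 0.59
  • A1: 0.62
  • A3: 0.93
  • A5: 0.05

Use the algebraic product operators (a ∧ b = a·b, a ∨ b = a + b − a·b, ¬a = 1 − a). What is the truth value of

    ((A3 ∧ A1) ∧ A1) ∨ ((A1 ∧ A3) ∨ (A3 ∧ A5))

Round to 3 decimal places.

A3 ∧ A1 = a·b on (0.9300, 0.6200) = 0.5766
(A3 ∧ A1) ∧ A1 = a·b on (0.5766, 0.6200) = 0.3575
A1 ∧ A3 = a·b on (0.6200, 0.9300) = 0.5766
A3 ∧ A5 = a·b on (0.9300, 0.0500) = 0.0465
(A1 ∧ A3) ∨ (A3 ∧ A5) = a + b − a·b on (0.5766, 0.0465) = 0.5963
((A3 ∧ A1) ∧ A1) ∨ ((A1 ∧ A3) ∨ (A3 ∧ A5)) = a + b − a·b on (0.3575, 0.5963) = 0.7406

0.741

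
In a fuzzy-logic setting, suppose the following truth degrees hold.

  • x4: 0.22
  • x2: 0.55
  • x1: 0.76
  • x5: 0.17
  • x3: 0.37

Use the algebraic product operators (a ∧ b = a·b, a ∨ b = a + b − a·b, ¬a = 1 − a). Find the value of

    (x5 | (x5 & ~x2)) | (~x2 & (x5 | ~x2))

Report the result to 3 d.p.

0.421

~x2 = 1 − 0.5500 = 0.4500
x5 & ~x2 = a·b on (0.1700, 0.4500) = 0.0765
x5 | (x5 & ~x2) = a + b − a·b on (0.1700, 0.0765) = 0.2335
~x2 = 1 − 0.5500 = 0.4500
~x2 = 1 − 0.5500 = 0.4500
x5 | ~x2 = a + b − a·b on (0.1700, 0.4500) = 0.5435
~x2 & (x5 | ~x2) = a·b on (0.4500, 0.5435) = 0.2446
(x5 | (x5 & ~x2)) | (~x2 & (x5 | ~x2)) = a + b − a·b on (0.2335, 0.2446) = 0.4210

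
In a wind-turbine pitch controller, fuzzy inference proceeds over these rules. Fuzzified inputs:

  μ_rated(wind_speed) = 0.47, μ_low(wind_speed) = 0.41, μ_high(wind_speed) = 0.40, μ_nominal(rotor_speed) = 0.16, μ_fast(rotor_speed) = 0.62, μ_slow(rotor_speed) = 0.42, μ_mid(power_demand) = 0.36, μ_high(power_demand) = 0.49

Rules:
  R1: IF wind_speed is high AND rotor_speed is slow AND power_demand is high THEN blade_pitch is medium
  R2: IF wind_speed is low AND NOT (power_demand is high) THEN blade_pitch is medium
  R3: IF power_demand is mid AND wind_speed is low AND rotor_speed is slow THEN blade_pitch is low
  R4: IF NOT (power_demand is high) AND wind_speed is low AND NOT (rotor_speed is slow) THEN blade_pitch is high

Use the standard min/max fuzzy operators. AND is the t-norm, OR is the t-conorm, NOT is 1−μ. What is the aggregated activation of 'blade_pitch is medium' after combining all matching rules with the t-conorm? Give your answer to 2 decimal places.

0.41

R1: high=0.40, slow=0.42, high=0.49; AND[min(a, b)] → w = 0.40
R2: low=0.41, ¬high=1−0.49=0.51; AND[min(a, b)] → w = 0.41
R3: mid=0.36, low=0.41, slow=0.42; AND[min(a, b)] → w = 0.36
R4: ¬high=1−0.49=0.51, low=0.41, ¬slow=1−0.42=0.58; AND[min(a, b)] → w = 0.41
Rules with consequent 'medium': {R1, R2} → strengths 0.40, 0.41
Aggregate via t-conorm [max(a, b)]: 0.41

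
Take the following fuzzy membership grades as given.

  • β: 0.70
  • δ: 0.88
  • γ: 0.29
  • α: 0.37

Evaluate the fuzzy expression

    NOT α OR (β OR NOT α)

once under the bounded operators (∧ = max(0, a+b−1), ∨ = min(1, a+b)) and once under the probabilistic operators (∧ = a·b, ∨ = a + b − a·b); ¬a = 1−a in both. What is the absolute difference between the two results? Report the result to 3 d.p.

Under bounded:
  NOT α = 1 − 0.37 = 0.63
  NOT α = 1 − 0.37 = 0.63
  β OR NOT α = min(1, a+b) on (0.70, 0.63) = 1.00
  NOT α OR (β OR NOT α) = min(1, a+b) on (0.63, 1.00) = 1.00
  → value = 1.0000
Under probabilistic:
  NOT α = 1 − 0.3700 = 0.6300
  NOT α = 1 − 0.3700 = 0.6300
  β OR NOT α = a + b − a·b on (0.7000, 0.6300) = 0.8890
  NOT α OR (β OR NOT α) = a + b − a·b on (0.6300, 0.8890) = 0.9589
  → value = 0.9589
|1.0000 − 0.9589| = 0.041

0.041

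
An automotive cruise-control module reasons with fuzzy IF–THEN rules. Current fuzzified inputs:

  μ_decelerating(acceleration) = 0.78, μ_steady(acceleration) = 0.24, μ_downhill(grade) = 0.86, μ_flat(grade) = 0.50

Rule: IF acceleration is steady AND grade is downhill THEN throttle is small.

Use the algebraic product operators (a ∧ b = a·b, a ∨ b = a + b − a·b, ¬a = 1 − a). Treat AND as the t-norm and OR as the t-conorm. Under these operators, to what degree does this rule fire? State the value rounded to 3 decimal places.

firing strength: steady=0.24, downhill=0.86; AND[a·b] → w = 0.2064

0.206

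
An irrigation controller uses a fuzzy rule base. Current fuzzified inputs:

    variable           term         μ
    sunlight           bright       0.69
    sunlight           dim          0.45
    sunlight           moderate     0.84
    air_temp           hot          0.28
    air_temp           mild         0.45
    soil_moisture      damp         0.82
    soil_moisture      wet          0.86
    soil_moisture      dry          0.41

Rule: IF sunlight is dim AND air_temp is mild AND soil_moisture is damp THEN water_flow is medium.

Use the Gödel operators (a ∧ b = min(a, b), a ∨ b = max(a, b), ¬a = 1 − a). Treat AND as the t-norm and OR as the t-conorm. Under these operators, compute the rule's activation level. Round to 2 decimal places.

0.45

firing strength: dim=0.45, mild=0.45, damp=0.82; AND[min(a, b)] → w = 0.45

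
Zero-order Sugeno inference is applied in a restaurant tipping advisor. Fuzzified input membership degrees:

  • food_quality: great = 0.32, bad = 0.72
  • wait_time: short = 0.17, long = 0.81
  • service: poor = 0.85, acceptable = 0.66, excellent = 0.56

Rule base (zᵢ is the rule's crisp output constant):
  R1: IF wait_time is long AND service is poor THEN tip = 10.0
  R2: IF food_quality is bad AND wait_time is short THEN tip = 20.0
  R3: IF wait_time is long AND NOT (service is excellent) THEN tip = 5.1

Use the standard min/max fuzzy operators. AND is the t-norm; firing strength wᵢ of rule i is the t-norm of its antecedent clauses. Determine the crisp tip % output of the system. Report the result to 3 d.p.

R1 (z=10.0): long=0.81, poor=0.85; AND[min(a, b)] → w = 0.81
R2 (z=20.0): bad=0.72, short=0.17; AND[min(a, b)] → w = 0.17
R3 (z=5.1): long=0.81, ¬excellent=1−0.56=0.44; AND[min(a, b)] → w = 0.44
Weighted average = (0.81·10.0 + 0.17·20.0 + 0.44·5.1) / (0.81 + 0.17 + 0.44)
  = 13.7440 / 1.4200 = 9.679

9.679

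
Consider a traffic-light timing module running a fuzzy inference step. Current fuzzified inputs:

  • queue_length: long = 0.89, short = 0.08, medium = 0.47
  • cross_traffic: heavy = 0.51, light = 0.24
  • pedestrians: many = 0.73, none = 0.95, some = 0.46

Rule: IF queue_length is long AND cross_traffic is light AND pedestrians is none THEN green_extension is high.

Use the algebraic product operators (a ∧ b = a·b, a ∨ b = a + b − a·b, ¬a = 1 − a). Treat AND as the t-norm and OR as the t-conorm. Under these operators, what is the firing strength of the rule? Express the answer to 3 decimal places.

firing strength: long=0.89, light=0.24, none=0.95; AND[a·b] → w = 0.2029

0.203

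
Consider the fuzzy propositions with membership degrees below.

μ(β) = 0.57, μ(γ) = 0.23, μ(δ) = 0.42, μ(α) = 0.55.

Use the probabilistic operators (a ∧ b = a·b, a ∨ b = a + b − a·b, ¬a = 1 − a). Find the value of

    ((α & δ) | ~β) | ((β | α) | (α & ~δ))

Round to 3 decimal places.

0.942

α & δ = a·b on (0.5500, 0.4200) = 0.2310
~β = 1 − 0.5700 = 0.4300
(α & δ) | ~β = a + b − a·b on (0.2310, 0.4300) = 0.5617
β | α = a + b − a·b on (0.5700, 0.5500) = 0.8065
~δ = 1 − 0.4200 = 0.5800
α & ~δ = a·b on (0.5500, 0.5800) = 0.3190
(β | α) | (α & ~δ) = a + b − a·b on (0.8065, 0.3190) = 0.8682
((α & δ) | ~β) | ((β | α) | (α & ~δ)) = a + b − a·b on (0.5617, 0.8682) = 0.9422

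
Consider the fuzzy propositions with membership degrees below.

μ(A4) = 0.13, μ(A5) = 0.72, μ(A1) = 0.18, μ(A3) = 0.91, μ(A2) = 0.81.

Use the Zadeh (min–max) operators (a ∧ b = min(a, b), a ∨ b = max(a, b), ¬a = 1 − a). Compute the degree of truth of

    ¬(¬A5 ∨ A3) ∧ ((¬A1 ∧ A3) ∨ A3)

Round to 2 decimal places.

0.09

¬A5 = 1 − 0.72 = 0.28
¬A5 ∨ A3 = max(a, b) on (0.28, 0.91) = 0.91
¬(¬A5 ∨ A3) = 1 − 0.91 = 0.09
¬A1 = 1 − 0.18 = 0.82
¬A1 ∧ A3 = min(a, b) on (0.82, 0.91) = 0.82
(¬A1 ∧ A3) ∨ A3 = max(a, b) on (0.82, 0.91) = 0.91
¬(¬A5 ∨ A3) ∧ ((¬A1 ∧ A3) ∨ A3) = min(a, b) on (0.09, 0.91) = 0.09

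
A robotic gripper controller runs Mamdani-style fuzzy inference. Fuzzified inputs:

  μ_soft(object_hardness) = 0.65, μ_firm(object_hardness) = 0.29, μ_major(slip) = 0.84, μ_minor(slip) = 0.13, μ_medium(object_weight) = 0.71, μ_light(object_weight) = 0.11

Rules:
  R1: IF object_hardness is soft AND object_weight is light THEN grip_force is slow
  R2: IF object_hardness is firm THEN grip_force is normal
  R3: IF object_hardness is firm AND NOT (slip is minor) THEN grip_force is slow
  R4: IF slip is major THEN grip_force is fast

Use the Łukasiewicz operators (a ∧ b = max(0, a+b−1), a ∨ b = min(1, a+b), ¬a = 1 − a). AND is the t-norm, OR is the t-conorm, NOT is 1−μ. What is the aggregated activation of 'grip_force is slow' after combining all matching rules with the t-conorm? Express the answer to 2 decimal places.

R1: soft=0.65, light=0.11; AND[max(0, a+b−1)] → w = 0.00
R2: firm=0.29 → w = 0.29
R3: firm=0.29, ¬minor=1−0.13=0.87; AND[max(0, a+b−1)] → w = 0.16
R4: major=0.84 → w = 0.84
Rules with consequent 'slow': {R1, R3} → strengths 0.00, 0.16
Aggregate via t-conorm [min(1, a+b)]: 0.16

0.16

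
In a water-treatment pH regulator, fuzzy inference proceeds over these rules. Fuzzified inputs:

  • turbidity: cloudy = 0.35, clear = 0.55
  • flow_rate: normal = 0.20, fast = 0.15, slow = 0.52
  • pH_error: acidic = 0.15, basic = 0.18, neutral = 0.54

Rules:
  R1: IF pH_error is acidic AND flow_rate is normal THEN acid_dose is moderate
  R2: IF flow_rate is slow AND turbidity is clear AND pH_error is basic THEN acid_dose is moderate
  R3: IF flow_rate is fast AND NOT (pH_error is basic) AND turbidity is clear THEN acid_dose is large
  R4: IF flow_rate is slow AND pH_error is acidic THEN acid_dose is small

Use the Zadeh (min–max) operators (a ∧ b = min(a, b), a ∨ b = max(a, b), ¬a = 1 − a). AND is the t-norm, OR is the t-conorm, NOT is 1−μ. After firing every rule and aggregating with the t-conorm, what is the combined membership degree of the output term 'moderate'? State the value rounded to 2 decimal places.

0.18

R1: acidic=0.15, normal=0.20; AND[min(a, b)] → w = 0.15
R2: slow=0.52, clear=0.55, basic=0.18; AND[min(a, b)] → w = 0.18
R3: fast=0.15, ¬basic=1−0.18=0.82, clear=0.55; AND[min(a, b)] → w = 0.15
R4: slow=0.52, acidic=0.15; AND[min(a, b)] → w = 0.15
Rules with consequent 'moderate': {R1, R2} → strengths 0.15, 0.18
Aggregate via t-conorm [max(a, b)]: 0.18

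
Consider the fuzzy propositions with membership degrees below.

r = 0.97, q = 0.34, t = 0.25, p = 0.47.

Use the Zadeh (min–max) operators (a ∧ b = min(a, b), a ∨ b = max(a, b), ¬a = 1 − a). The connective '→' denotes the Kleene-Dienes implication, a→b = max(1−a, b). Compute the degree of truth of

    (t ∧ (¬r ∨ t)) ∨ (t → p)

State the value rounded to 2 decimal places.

0.75

¬r = 1 − 0.97 = 0.03
¬r ∨ t = max(a, b) on (0.03, 0.25) = 0.25
t ∧ (¬r ∨ t) = min(a, b) on (0.25, 0.25) = 0.25
t → p  [Kleene-Dienes: max(1−a, b)] with a=0.25, b=0.47 → 0.75
(t ∧ (¬r ∨ t)) ∨ (t → p) = max(a, b) on (0.25, 0.75) = 0.75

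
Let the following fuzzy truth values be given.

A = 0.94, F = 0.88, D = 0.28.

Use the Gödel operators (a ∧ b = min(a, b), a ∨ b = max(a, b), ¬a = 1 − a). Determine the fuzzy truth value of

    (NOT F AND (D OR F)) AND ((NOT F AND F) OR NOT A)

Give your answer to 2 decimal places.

0.12

NOT F = 1 − 0.88 = 0.12
D OR F = max(a, b) on (0.28, 0.88) = 0.88
NOT F AND (D OR F) = min(a, b) on (0.12, 0.88) = 0.12
NOT F = 1 − 0.88 = 0.12
NOT F AND F = min(a, b) on (0.12, 0.88) = 0.12
NOT A = 1 − 0.94 = 0.06
(NOT F AND F) OR NOT A = max(a, b) on (0.12, 0.06) = 0.12
(NOT F AND (D OR F)) AND ((NOT F AND F) OR NOT A) = min(a, b) on (0.12, 0.12) = 0.12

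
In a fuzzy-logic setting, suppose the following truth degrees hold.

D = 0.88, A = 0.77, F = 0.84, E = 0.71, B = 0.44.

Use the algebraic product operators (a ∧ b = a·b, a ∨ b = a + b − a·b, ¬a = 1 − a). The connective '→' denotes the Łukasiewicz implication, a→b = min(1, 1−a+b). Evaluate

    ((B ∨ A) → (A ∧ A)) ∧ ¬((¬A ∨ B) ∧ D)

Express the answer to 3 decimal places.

B ∨ A = a + b − a·b on (0.4400, 0.7700) = 0.8712
A ∧ A = a·b on (0.7700, 0.7700) = 0.5929
(B ∨ A) → (A ∧ A)  [Łukasiewicz: min(1, 1−a+b)] with a=0.8712, b=0.5929 → 0.7217
¬A = 1 − 0.7700 = 0.2300
¬A ∨ B = a + b − a·b on (0.2300, 0.4400) = 0.5688
(¬A ∨ B) ∧ D = a·b on (0.5688, 0.8800) = 0.5005
¬((¬A ∨ B) ∧ D) = 1 − 0.5005 = 0.4995
((B ∨ A) → (A ∧ A)) ∧ ¬((¬A ∨ B) ∧ D) = a·b on (0.7217, 0.4995) = 0.3605

0.360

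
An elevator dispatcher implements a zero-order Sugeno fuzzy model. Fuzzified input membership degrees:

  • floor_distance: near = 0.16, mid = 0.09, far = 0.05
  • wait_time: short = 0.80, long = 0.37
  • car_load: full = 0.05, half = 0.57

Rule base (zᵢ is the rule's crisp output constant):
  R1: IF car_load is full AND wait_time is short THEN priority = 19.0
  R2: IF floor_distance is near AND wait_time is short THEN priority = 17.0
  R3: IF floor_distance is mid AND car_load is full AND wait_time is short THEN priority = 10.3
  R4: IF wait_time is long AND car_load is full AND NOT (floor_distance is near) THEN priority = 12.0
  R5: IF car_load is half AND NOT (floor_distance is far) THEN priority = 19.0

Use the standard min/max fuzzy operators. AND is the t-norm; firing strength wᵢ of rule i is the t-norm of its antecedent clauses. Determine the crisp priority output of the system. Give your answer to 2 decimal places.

17.74

R1 (z=19.0): full=0.05, short=0.80; AND[min(a, b)] → w = 0.05
R2 (z=17.0): near=0.16, short=0.80; AND[min(a, b)] → w = 0.16
R3 (z=10.3): mid=0.09, full=0.05, short=0.80; AND[min(a, b)] → w = 0.05
R4 (z=12.0): long=0.37, full=0.05, ¬near=1−0.16=0.84; AND[min(a, b)] → w = 0.05
R5 (z=19.0): half=0.57, ¬far=1−0.05=0.95; AND[min(a, b)] → w = 0.57
Weighted average = (0.05·19.0 + 0.16·17.0 + 0.05·10.3 + 0.05·12.0 + 0.57·19.0) / (0.05 + 0.16 + 0.05 + 0.05 + 0.57)
  = 15.6150 / 0.8800 = 17.74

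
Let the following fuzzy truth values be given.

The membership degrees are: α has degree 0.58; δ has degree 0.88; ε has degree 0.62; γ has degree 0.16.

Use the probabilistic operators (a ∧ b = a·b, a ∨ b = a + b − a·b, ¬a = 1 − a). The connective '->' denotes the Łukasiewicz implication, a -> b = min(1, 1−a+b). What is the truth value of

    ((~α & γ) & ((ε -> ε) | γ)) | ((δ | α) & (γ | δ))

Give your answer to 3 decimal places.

~α = 1 − 0.5800 = 0.4200
~α & γ = a·b on (0.4200, 0.1600) = 0.0672
ε -> ε  [Łukasiewicz: min(1, 1−a+b)] with a=0.6200, b=0.6200 → 1.0000
(ε -> ε) | γ = a + b − a·b on (1.0000, 0.1600) = 1.0000
(~α & γ) & ((ε -> ε) | γ) = a·b on (0.0672, 1.0000) = 0.0672
δ | α = a + b − a·b on (0.8800, 0.5800) = 0.9496
γ | δ = a + b − a·b on (0.1600, 0.8800) = 0.8992
(δ | α) & (γ | δ) = a·b on (0.9496, 0.8992) = 0.8539
((~α & γ) & ((ε -> ε) | γ)) | ((δ | α) & (γ | δ)) = a + b − a·b on (0.0672, 0.8539) = 0.8637

0.864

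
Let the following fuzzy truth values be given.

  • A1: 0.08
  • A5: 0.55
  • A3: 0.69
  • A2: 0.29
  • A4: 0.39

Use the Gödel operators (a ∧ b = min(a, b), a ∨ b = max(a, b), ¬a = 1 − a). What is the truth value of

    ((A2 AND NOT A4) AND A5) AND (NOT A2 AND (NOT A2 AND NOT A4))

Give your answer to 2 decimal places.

0.29

NOT A4 = 1 − 0.39 = 0.61
A2 AND NOT A4 = min(a, b) on (0.29, 0.61) = 0.29
(A2 AND NOT A4) AND A5 = min(a, b) on (0.29, 0.55) = 0.29
NOT A2 = 1 − 0.29 = 0.71
NOT A2 = 1 − 0.29 = 0.71
NOT A4 = 1 − 0.39 = 0.61
NOT A2 AND NOT A4 = min(a, b) on (0.71, 0.61) = 0.61
NOT A2 AND (NOT A2 AND NOT A4) = min(a, b) on (0.71, 0.61) = 0.61
((A2 AND NOT A4) AND A5) AND (NOT A2 AND (NOT A2 AND NOT A4)) = min(a, b) on (0.29, 0.61) = 0.29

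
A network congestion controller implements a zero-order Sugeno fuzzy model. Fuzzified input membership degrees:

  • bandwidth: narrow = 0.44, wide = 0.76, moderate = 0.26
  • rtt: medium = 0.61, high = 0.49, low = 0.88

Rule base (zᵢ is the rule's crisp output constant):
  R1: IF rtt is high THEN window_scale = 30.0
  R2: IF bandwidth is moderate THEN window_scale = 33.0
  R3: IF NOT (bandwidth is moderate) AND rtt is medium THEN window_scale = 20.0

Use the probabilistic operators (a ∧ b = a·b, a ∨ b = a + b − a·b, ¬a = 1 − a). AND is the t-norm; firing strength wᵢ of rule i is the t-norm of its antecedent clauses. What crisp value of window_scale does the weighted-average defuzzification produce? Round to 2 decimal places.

R1 (z=30.0): high=0.49 → w = 0.4900
R2 (z=33.0): moderate=0.26 → w = 0.2600
R3 (z=20.0): ¬moderate=1−0.26=0.74, medium=0.61; AND[a·b] → w = 0.4514
Weighted average = (0.4900·30.0 + 0.2600·33.0 + 0.4514·20.0) / (0.4900 + 0.2600 + 0.4514)
  = 32.3080 / 1.2014 = 26.89

26.89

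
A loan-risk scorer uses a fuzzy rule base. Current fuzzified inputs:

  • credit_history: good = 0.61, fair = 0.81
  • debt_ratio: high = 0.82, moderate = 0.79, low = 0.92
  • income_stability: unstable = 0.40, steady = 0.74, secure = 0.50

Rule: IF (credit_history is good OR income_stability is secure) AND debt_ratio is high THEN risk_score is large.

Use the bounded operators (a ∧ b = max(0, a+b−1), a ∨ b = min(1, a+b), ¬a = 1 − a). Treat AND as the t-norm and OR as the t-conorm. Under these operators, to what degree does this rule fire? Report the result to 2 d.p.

0.82

firing strength: (good=0.61 OR secure=0.50) = 1.00; AND[max(0, a+b−1)] with high=0.82 → w = 0.82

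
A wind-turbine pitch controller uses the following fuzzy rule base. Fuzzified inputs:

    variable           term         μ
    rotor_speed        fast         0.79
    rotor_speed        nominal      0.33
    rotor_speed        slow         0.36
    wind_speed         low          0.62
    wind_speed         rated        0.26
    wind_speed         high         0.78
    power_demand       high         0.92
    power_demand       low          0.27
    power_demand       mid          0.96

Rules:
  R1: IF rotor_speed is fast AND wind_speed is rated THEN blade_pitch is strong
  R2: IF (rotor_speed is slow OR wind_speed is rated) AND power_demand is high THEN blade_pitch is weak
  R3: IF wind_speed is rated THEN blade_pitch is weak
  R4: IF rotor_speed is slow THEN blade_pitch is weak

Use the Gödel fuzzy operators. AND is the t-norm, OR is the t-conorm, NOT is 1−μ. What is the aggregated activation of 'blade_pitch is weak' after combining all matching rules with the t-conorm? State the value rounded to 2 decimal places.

0.36

R1: fast=0.79, rated=0.26; AND[min(a, b)] → w = 0.26
R2: (slow=0.36 OR rated=0.26) = 0.36; AND[min(a, b)] with high=0.92 → w = 0.36
R3: rated=0.26 → w = 0.26
R4: slow=0.36 → w = 0.36
Rules with consequent 'weak': {R2, R3, R4} → strengths 0.36, 0.26, 0.36
Aggregate via t-conorm [max(a, b)]: 0.36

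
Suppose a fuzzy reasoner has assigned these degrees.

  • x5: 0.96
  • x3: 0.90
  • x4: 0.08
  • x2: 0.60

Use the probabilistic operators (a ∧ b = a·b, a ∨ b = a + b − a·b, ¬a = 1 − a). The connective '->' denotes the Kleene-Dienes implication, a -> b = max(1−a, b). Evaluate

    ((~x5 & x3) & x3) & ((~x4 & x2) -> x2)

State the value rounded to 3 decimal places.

0.019

~x5 = 1 − 0.9600 = 0.0400
~x5 & x3 = a·b on (0.0400, 0.9000) = 0.0360
(~x5 & x3) & x3 = a·b on (0.0360, 0.9000) = 0.0324
~x4 = 1 − 0.0800 = 0.9200
~x4 & x2 = a·b on (0.9200, 0.6000) = 0.5520
(~x4 & x2) -> x2  [Kleene-Dienes: max(1−a, b)] with a=0.5520, b=0.6000 → 0.6000
((~x5 & x3) & x3) & ((~x4 & x2) -> x2) = a·b on (0.0324, 0.6000) = 0.0194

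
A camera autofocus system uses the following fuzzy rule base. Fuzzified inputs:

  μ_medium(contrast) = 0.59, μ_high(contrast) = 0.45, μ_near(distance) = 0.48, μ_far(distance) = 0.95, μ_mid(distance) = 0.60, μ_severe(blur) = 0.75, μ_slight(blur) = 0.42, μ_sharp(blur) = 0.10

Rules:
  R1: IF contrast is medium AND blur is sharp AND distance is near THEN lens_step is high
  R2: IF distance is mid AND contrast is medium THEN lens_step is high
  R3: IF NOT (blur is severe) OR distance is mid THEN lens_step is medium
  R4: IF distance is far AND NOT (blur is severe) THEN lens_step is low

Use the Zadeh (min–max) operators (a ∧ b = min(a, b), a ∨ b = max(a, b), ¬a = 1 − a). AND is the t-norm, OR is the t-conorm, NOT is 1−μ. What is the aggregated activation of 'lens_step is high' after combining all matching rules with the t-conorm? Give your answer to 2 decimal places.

R1: medium=0.59, sharp=0.10, near=0.48; AND[min(a, b)] → w = 0.10
R2: mid=0.60, medium=0.59; AND[min(a, b)] → w = 0.59
R3: ¬severe=1−0.75=0.25, mid=0.60; OR[max(a, b)] → w = 0.60
R4: far=0.95, ¬severe=1−0.75=0.25; AND[min(a, b)] → w = 0.25
Rules with consequent 'high': {R1, R2} → strengths 0.10, 0.59
Aggregate via t-conorm [max(a, b)]: 0.59

0.59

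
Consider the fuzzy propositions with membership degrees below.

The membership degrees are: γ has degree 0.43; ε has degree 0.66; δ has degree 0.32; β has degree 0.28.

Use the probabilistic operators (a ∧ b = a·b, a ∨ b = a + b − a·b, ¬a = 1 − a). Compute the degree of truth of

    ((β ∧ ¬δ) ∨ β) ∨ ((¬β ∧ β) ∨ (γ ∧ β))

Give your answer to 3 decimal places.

0.591

¬δ = 1 − 0.3200 = 0.6800
β ∧ ¬δ = a·b on (0.2800, 0.6800) = 0.1904
(β ∧ ¬δ) ∨ β = a + b − a·b on (0.1904, 0.2800) = 0.4171
¬β = 1 − 0.2800 = 0.7200
¬β ∧ β = a·b on (0.7200, 0.2800) = 0.2016
γ ∧ β = a·b on (0.4300, 0.2800) = 0.1204
(¬β ∧ β) ∨ (γ ∧ β) = a + b − a·b on (0.2016, 0.1204) = 0.2977
((β ∧ ¬δ) ∨ β) ∨ ((¬β ∧ β) ∨ (γ ∧ β)) = a + b − a·b on (0.4171, 0.2977) = 0.5906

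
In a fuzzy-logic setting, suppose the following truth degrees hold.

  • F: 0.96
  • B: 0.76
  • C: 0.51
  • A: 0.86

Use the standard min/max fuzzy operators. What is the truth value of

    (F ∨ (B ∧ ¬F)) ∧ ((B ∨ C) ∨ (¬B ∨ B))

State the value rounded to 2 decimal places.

0.76

¬F = 1 − 0.96 = 0.04
B ∧ ¬F = min(a, b) on (0.76, 0.04) = 0.04
F ∨ (B ∧ ¬F) = max(a, b) on (0.96, 0.04) = 0.96
B ∨ C = max(a, b) on (0.76, 0.51) = 0.76
¬B = 1 − 0.76 = 0.24
¬B ∨ B = max(a, b) on (0.24, 0.76) = 0.76
(B ∨ C) ∨ (¬B ∨ B) = max(a, b) on (0.76, 0.76) = 0.76
(F ∨ (B ∧ ¬F)) ∧ ((B ∨ C) ∨ (¬B ∨ B)) = min(a, b) on (0.96, 0.76) = 0.76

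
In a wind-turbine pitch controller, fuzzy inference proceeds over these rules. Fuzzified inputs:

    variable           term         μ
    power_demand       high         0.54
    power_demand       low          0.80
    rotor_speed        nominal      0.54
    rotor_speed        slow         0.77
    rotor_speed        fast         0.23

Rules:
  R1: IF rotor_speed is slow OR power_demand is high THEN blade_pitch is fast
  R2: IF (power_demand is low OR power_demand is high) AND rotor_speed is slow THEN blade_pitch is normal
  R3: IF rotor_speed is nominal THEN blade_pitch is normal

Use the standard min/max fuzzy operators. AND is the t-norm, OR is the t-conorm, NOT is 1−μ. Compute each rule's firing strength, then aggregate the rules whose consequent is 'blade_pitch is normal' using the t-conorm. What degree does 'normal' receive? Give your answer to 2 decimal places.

R1: slow=0.77, high=0.54; OR[max(a, b)] → w = 0.77
R2: (low=0.80 OR high=0.54) = 0.80; AND[min(a, b)] with slow=0.77 → w = 0.77
R3: nominal=0.54 → w = 0.54
Rules with consequent 'normal': {R2, R3} → strengths 0.77, 0.54
Aggregate via t-conorm [max(a, b)]: 0.77

0.77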